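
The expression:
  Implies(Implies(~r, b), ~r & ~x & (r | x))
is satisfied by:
  {r: False, b: False}


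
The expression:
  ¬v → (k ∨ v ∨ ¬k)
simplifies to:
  True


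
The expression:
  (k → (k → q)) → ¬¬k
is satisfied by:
  {k: True}


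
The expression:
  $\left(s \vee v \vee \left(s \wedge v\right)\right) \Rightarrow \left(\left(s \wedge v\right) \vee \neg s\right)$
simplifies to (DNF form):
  $v \vee \neg s$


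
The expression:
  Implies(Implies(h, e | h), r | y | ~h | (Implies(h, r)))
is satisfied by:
  {r: True, y: True, h: False}
  {r: True, h: False, y: False}
  {y: True, h: False, r: False}
  {y: False, h: False, r: False}
  {r: True, y: True, h: True}
  {r: True, h: True, y: False}
  {y: True, h: True, r: False}


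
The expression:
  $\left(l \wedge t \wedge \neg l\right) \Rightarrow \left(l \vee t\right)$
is always true.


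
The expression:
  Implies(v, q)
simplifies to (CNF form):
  q | ~v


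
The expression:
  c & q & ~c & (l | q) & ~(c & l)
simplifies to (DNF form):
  False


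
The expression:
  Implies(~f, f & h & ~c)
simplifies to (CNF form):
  f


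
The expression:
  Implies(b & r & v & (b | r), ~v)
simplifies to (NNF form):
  ~b | ~r | ~v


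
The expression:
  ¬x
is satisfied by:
  {x: False}


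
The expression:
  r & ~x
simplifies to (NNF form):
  r & ~x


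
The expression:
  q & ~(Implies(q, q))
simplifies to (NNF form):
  False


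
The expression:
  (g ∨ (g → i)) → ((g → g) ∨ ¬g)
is always true.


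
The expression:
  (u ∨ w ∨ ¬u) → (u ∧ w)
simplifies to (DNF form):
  u ∧ w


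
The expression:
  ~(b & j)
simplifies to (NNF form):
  ~b | ~j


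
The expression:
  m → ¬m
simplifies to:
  ¬m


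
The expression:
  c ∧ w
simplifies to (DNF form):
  c ∧ w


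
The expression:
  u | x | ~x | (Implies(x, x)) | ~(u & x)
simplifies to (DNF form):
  True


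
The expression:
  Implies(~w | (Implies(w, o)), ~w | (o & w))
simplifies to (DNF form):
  True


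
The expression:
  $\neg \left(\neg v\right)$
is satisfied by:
  {v: True}


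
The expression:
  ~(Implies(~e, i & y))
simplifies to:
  ~e & (~i | ~y)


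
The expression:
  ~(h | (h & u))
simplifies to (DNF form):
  ~h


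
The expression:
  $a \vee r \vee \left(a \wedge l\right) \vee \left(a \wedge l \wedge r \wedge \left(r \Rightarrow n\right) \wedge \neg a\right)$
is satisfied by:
  {r: True, a: True}
  {r: True, a: False}
  {a: True, r: False}


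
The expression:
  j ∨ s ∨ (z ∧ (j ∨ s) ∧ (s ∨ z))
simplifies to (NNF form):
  j ∨ s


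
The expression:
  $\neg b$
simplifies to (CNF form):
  $\neg b$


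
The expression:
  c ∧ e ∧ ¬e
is never true.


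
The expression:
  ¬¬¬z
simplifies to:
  ¬z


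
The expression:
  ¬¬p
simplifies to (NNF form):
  p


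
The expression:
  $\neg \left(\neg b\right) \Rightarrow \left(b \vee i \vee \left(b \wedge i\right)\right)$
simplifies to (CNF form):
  $\text{True}$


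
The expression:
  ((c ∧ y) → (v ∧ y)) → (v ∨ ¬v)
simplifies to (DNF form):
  True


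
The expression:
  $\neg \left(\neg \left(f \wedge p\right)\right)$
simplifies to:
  $f \wedge p$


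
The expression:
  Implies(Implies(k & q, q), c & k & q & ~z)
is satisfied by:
  {c: True, q: True, k: True, z: False}


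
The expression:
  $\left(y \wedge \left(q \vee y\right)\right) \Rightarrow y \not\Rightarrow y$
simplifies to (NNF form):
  $\neg y$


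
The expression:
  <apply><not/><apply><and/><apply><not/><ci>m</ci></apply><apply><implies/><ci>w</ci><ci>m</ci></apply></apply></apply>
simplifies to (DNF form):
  <apply><or/><ci>m</ci><ci>w</ci></apply>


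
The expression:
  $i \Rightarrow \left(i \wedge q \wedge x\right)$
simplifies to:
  $\left(q \wedge x\right) \vee \neg i$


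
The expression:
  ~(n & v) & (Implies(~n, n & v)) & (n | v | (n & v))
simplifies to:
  n & ~v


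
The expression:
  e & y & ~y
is never true.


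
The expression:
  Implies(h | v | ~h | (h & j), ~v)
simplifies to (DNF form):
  ~v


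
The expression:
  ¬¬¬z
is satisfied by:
  {z: False}


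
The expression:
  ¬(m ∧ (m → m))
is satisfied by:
  {m: False}


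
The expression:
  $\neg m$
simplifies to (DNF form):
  $\neg m$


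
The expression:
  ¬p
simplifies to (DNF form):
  ¬p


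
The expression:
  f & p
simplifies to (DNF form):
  f & p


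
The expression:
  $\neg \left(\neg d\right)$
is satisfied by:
  {d: True}


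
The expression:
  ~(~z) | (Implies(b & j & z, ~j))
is always true.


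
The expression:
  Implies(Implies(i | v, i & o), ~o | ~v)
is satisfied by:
  {v: False, o: False, i: False}
  {i: True, v: False, o: False}
  {o: True, v: False, i: False}
  {i: True, o: True, v: False}
  {v: True, i: False, o: False}
  {i: True, v: True, o: False}
  {o: True, v: True, i: False}


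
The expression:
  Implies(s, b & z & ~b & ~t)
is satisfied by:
  {s: False}


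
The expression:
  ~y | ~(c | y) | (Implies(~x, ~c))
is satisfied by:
  {x: True, c: False, y: False}
  {c: False, y: False, x: False}
  {x: True, y: True, c: False}
  {y: True, c: False, x: False}
  {x: True, c: True, y: False}
  {c: True, x: False, y: False}
  {x: True, y: True, c: True}


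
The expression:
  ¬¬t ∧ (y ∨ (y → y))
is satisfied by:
  {t: True}


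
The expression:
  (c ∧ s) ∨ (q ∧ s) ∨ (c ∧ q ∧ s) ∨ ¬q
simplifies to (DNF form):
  s ∨ ¬q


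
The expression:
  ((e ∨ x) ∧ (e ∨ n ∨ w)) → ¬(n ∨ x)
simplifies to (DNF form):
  (¬e ∧ ¬x) ∨ (¬n ∧ ¬x) ∨ (¬e ∧ ¬n ∧ ¬w) ∨ (¬e ∧ ¬n ∧ ¬x) ∨ (¬e ∧ ¬w ∧ ¬x) ∨ (¬n ∧ ¬w ∧ ¬x) ∨ (¬e ∧ ¬n ∧ ¬w ∧ ¬x)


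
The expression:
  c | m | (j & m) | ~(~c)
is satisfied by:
  {c: True, m: True}
  {c: True, m: False}
  {m: True, c: False}


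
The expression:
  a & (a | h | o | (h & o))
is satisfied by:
  {a: True}


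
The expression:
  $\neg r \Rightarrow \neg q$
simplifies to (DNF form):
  $r \vee \neg q$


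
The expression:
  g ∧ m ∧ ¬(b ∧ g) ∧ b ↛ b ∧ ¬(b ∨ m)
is never true.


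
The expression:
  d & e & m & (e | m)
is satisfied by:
  {m: True, e: True, d: True}


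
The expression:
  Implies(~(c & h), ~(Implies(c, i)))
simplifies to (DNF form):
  (c & h) | (c & ~i)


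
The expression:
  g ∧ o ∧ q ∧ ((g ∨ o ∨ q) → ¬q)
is never true.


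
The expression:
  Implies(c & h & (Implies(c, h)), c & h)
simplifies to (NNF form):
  True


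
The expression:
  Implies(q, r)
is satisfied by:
  {r: True, q: False}
  {q: False, r: False}
  {q: True, r: True}


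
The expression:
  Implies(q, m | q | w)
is always true.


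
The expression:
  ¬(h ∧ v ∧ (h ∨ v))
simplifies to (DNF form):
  ¬h ∨ ¬v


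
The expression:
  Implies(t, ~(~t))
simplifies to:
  True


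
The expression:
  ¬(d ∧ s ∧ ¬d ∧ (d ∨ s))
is always true.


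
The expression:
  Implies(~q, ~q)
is always true.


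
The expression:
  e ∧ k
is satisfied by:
  {e: True, k: True}


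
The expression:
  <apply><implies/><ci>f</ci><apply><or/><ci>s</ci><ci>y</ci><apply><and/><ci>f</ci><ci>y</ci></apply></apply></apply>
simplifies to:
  <apply><or/><ci>s</ci><ci>y</ci><apply><not/><ci>f</ci></apply></apply>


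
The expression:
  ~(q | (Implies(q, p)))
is never true.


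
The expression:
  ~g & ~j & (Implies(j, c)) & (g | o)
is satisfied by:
  {o: True, g: False, j: False}


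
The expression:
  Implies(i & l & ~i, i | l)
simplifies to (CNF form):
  True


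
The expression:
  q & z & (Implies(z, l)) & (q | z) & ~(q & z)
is never true.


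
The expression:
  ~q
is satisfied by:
  {q: False}


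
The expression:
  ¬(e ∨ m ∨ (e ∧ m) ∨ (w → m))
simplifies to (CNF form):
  w ∧ ¬e ∧ ¬m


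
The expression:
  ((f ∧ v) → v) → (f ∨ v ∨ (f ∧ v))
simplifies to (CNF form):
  f ∨ v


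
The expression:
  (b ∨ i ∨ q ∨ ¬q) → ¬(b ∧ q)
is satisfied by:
  {q: False, b: False}
  {b: True, q: False}
  {q: True, b: False}


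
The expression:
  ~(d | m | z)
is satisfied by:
  {d: False, z: False, m: False}


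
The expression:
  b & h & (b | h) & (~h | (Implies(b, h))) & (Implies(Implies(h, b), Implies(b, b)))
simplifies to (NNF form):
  b & h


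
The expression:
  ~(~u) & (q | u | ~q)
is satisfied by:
  {u: True}


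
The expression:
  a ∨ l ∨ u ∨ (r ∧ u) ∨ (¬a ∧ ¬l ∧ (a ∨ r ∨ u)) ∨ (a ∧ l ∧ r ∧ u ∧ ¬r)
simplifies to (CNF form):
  a ∨ l ∨ r ∨ u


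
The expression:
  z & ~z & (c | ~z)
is never true.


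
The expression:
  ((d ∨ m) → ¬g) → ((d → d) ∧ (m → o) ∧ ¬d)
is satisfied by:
  {g: True, o: True, m: False, d: False}
  {g: True, o: False, m: False, d: False}
  {g: True, m: True, o: True, d: False}
  {g: True, m: True, o: False, d: False}
  {d: True, g: True, o: True, m: False}
  {d: True, g: True, o: False, m: False}
  {d: True, g: True, m: True, o: True}
  {d: True, g: True, m: True, o: False}
  {o: True, g: False, m: False, d: False}
  {g: False, o: False, m: False, d: False}
  {m: True, o: True, g: False, d: False}


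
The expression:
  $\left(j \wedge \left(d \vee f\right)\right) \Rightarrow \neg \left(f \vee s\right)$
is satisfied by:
  {s: False, d: False, j: False, f: False}
  {d: True, f: False, s: False, j: False}
  {s: True, f: False, d: False, j: False}
  {d: True, s: True, f: False, j: False}
  {f: True, s: False, d: False, j: False}
  {f: True, d: True, s: False, j: False}
  {f: True, s: True, d: False, j: False}
  {f: True, d: True, s: True, j: False}
  {j: True, f: False, s: False, d: False}
  {j: True, d: True, f: False, s: False}
  {j: True, s: True, f: False, d: False}


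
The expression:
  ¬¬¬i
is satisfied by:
  {i: False}


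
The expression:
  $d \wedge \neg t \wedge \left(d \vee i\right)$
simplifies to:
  $d \wedge \neg t$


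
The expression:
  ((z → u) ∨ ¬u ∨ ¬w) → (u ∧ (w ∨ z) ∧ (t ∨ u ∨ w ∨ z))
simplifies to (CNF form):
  u ∧ (w ∨ z)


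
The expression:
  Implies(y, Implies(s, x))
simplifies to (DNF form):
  x | ~s | ~y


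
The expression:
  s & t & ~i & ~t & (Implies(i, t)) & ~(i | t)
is never true.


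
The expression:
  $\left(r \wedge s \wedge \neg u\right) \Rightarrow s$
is always true.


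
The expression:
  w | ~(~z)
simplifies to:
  w | z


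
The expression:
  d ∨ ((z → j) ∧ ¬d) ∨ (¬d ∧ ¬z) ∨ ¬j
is always true.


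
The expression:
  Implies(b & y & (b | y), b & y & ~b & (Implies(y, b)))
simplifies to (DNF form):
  ~b | ~y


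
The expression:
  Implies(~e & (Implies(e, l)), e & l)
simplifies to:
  e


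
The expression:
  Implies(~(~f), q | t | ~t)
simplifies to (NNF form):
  True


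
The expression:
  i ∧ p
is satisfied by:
  {i: True, p: True}


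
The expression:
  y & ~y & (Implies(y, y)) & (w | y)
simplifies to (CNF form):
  False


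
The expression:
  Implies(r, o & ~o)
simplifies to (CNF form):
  ~r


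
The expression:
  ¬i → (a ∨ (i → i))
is always true.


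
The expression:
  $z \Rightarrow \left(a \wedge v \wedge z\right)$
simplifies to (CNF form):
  $\left(a \vee \neg z\right) \wedge \left(v \vee \neg z\right)$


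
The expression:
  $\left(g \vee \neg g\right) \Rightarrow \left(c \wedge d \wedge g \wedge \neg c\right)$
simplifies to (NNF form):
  $\text{False}$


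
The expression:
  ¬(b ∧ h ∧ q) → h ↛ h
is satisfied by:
  {h: True, b: True, q: True}


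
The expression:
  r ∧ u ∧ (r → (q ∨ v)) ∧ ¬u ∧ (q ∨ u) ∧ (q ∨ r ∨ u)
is never true.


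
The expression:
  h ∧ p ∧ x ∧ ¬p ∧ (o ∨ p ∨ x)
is never true.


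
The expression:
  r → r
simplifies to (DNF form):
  True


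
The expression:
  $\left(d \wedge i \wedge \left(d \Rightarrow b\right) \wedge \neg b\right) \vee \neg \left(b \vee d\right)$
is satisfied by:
  {d: False, b: False}


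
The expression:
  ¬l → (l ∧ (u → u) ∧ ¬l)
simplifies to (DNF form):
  l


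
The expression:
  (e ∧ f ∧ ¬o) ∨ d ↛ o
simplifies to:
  ¬o ∧ (d ∨ e) ∧ (d ∨ f)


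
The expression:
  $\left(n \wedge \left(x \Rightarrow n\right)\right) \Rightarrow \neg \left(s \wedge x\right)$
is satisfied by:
  {s: False, n: False, x: False}
  {x: True, s: False, n: False}
  {n: True, s: False, x: False}
  {x: True, n: True, s: False}
  {s: True, x: False, n: False}
  {x: True, s: True, n: False}
  {n: True, s: True, x: False}


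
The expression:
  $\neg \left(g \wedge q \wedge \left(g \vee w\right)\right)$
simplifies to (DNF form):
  $\neg g \vee \neg q$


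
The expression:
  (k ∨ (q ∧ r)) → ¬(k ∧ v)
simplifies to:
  ¬k ∨ ¬v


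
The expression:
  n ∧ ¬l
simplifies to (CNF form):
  n ∧ ¬l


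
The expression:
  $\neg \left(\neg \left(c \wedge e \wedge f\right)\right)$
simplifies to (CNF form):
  $c \wedge e \wedge f$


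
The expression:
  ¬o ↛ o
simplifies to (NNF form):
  ¬o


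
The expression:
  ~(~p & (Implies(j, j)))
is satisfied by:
  {p: True}


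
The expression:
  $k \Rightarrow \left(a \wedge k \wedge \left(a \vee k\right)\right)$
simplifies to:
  $a \vee \neg k$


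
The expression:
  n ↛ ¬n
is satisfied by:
  {n: True}


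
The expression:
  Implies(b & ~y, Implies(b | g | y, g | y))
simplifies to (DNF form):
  g | y | ~b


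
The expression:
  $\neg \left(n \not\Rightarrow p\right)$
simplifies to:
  $p \vee \neg n$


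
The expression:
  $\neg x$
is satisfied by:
  {x: False}


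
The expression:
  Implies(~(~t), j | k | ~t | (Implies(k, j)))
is always true.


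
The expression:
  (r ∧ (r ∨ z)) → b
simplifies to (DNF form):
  b ∨ ¬r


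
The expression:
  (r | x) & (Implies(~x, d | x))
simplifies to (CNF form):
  (d | x) & (r | x)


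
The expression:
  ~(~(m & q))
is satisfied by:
  {m: True, q: True}


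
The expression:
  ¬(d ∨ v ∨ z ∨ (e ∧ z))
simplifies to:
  ¬d ∧ ¬v ∧ ¬z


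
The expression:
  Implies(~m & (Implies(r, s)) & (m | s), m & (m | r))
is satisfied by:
  {m: True, s: False}
  {s: False, m: False}
  {s: True, m: True}


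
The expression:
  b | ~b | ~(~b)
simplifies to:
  True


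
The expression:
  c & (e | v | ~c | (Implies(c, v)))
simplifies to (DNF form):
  (c & e) | (c & v)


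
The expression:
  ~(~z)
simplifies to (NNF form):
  z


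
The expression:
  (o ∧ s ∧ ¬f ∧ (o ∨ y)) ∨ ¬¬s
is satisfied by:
  {s: True}


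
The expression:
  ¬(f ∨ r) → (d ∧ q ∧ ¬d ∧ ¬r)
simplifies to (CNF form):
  f ∨ r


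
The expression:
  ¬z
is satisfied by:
  {z: False}


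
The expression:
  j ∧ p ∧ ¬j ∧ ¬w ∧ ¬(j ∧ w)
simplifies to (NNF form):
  False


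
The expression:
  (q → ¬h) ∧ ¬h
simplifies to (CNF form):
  ¬h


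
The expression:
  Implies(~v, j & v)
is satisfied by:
  {v: True}


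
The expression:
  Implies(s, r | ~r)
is always true.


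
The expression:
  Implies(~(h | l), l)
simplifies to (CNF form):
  h | l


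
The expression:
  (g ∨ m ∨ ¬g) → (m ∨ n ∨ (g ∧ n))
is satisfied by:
  {n: True, m: True}
  {n: True, m: False}
  {m: True, n: False}


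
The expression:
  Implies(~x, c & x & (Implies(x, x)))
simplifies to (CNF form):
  x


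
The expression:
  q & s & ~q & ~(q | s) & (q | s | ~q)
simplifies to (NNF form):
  False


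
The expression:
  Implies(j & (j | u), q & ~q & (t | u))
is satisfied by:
  {j: False}


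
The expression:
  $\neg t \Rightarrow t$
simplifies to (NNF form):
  $t$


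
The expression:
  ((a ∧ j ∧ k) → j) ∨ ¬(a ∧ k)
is always true.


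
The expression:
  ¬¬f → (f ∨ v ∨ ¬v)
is always true.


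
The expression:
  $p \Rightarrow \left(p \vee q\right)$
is always true.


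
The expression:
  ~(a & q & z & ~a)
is always true.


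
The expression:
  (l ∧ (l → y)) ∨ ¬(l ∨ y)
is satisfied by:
  {y: False, l: False}
  {l: True, y: True}


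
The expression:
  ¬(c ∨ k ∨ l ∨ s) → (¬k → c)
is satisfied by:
  {c: True, k: True, l: True, s: True}
  {c: True, k: True, l: True, s: False}
  {c: True, k: True, s: True, l: False}
  {c: True, k: True, s: False, l: False}
  {c: True, l: True, s: True, k: False}
  {c: True, l: True, s: False, k: False}
  {c: True, l: False, s: True, k: False}
  {c: True, l: False, s: False, k: False}
  {k: True, l: True, s: True, c: False}
  {k: True, l: True, s: False, c: False}
  {k: True, s: True, l: False, c: False}
  {k: True, s: False, l: False, c: False}
  {l: True, s: True, k: False, c: False}
  {l: True, k: False, s: False, c: False}
  {s: True, k: False, l: False, c: False}


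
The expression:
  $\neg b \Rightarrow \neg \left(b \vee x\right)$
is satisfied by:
  {b: True, x: False}
  {x: False, b: False}
  {x: True, b: True}


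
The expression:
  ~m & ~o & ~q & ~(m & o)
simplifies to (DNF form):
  ~m & ~o & ~q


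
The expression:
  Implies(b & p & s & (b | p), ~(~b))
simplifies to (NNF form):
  True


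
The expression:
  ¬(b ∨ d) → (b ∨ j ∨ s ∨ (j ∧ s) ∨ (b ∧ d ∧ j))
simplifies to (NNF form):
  b ∨ d ∨ j ∨ s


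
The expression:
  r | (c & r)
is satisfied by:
  {r: True}


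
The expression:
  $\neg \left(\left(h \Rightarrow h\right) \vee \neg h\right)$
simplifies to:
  $\text{False}$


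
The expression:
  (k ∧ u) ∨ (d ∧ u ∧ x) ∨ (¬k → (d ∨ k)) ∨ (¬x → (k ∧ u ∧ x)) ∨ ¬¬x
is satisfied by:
  {x: True, d: True, k: True}
  {x: True, d: True, k: False}
  {x: True, k: True, d: False}
  {x: True, k: False, d: False}
  {d: True, k: True, x: False}
  {d: True, k: False, x: False}
  {k: True, d: False, x: False}


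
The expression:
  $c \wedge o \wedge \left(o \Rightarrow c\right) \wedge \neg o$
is never true.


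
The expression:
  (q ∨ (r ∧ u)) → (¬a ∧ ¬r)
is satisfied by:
  {u: False, a: False, q: False, r: False}
  {a: True, r: False, u: False, q: False}
  {u: True, r: False, a: False, q: False}
  {a: True, u: True, r: False, q: False}
  {r: True, u: False, a: False, q: False}
  {r: True, a: True, u: False, q: False}
  {q: True, r: False, u: False, a: False}
  {q: True, u: True, r: False, a: False}


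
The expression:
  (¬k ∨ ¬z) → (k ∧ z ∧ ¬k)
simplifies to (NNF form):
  k ∧ z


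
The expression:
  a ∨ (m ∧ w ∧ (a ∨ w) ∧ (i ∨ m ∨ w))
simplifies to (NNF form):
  a ∨ (m ∧ w)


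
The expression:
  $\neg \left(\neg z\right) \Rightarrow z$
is always true.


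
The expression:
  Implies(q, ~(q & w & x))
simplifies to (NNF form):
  ~q | ~w | ~x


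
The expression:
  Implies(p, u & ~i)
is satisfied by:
  {u: True, p: False, i: False}
  {u: False, p: False, i: False}
  {i: True, u: True, p: False}
  {i: True, u: False, p: False}
  {p: True, u: True, i: False}


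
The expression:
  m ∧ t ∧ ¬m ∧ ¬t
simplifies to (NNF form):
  False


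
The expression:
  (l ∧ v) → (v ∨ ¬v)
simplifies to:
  True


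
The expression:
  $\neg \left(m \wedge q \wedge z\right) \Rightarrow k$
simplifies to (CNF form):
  $\left(k \vee m\right) \wedge \left(k \vee q\right) \wedge \left(k \vee z\right)$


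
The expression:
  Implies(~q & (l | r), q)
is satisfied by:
  {q: True, l: False, r: False}
  {r: True, q: True, l: False}
  {q: True, l: True, r: False}
  {r: True, q: True, l: True}
  {r: False, l: False, q: False}


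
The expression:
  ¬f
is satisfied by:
  {f: False}


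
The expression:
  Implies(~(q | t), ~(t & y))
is always true.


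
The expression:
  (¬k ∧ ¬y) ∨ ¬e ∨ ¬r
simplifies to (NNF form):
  (¬k ∧ ¬y) ∨ ¬e ∨ ¬r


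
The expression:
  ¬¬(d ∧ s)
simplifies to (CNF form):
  d ∧ s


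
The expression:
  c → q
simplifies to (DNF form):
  q ∨ ¬c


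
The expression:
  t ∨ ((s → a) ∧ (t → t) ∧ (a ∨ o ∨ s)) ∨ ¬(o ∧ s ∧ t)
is always true.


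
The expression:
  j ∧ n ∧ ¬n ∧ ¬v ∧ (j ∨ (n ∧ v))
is never true.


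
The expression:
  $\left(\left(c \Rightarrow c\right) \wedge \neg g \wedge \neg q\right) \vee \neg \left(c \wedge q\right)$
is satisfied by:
  {c: False, q: False}
  {q: True, c: False}
  {c: True, q: False}


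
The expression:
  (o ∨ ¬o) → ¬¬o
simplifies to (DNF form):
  o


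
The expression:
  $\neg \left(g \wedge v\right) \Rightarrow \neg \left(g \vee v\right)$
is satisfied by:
  {v: False, g: False}
  {g: True, v: True}


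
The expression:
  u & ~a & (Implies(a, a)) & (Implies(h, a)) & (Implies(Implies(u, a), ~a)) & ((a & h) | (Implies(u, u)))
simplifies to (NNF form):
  u & ~a & ~h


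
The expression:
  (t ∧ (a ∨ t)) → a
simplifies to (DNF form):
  a ∨ ¬t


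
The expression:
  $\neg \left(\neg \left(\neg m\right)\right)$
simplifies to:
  $\neg m$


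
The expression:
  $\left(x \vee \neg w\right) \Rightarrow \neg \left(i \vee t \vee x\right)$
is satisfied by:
  {w: True, x: False, t: False, i: False}
  {i: True, w: True, x: False, t: False}
  {w: True, t: True, x: False, i: False}
  {i: True, w: True, t: True, x: False}
  {i: False, x: False, t: False, w: False}


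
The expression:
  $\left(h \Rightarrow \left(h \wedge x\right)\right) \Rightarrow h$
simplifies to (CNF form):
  $h$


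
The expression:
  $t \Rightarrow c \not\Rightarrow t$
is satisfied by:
  {t: False}


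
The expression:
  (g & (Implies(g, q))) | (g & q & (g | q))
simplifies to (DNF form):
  g & q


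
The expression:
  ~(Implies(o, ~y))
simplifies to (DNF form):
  o & y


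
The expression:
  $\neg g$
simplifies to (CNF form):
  $\neg g$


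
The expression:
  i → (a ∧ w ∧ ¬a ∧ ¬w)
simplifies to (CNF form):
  ¬i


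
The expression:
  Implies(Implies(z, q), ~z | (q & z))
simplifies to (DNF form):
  True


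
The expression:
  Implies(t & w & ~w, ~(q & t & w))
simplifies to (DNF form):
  True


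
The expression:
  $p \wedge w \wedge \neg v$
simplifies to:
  $p \wedge w \wedge \neg v$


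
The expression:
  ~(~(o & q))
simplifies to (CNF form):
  o & q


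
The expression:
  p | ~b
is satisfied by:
  {p: True, b: False}
  {b: False, p: False}
  {b: True, p: True}


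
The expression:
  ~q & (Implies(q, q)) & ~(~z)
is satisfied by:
  {z: True, q: False}


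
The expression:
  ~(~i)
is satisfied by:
  {i: True}


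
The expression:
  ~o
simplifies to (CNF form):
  ~o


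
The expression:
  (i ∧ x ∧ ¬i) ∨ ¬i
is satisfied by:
  {i: False}


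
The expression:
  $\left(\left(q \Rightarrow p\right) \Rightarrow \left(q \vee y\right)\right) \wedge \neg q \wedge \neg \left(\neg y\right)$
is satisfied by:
  {y: True, q: False}


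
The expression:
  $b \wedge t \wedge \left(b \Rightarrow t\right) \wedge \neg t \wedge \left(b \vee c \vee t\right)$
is never true.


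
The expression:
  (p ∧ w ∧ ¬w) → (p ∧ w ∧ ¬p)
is always true.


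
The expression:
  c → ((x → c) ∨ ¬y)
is always true.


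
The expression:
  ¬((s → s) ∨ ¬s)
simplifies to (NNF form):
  False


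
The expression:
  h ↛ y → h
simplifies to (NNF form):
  True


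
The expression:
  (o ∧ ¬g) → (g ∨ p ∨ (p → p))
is always true.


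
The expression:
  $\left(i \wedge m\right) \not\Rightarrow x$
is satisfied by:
  {m: True, i: True, x: False}


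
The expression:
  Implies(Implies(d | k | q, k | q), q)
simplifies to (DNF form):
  q | (d & ~k)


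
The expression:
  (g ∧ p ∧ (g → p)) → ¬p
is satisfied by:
  {p: False, g: False}
  {g: True, p: False}
  {p: True, g: False}


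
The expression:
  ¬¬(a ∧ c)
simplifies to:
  a ∧ c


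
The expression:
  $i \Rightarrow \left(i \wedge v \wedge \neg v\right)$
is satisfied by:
  {i: False}


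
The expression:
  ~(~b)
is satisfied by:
  {b: True}


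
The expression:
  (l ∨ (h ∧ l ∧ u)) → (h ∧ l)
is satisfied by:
  {h: True, l: False}
  {l: False, h: False}
  {l: True, h: True}


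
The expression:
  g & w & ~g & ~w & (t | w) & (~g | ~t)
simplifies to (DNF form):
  False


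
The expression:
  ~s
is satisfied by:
  {s: False}


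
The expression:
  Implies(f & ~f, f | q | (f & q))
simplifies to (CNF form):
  True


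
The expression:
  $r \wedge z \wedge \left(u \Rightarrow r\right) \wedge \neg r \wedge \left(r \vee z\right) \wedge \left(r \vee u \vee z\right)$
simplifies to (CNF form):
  $\text{False}$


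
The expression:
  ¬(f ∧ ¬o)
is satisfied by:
  {o: True, f: False}
  {f: False, o: False}
  {f: True, o: True}


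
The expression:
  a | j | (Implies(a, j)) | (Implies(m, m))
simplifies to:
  True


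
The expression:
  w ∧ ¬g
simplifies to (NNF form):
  w ∧ ¬g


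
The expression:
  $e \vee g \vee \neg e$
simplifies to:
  $\text{True}$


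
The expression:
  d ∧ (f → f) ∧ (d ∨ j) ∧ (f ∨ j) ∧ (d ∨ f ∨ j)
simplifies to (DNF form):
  (d ∧ f) ∨ (d ∧ j)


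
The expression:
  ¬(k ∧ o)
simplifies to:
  ¬k ∨ ¬o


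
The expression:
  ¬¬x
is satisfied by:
  {x: True}


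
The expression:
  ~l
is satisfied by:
  {l: False}


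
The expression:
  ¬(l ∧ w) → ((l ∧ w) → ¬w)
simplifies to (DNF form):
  True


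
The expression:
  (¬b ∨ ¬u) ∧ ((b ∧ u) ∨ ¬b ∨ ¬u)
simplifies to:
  ¬b ∨ ¬u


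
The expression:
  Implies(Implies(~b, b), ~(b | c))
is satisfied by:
  {b: False}


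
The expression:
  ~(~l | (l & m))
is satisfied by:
  {l: True, m: False}


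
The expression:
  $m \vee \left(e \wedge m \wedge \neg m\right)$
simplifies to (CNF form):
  $m$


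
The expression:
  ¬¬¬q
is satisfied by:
  {q: False}


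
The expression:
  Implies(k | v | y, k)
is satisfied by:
  {k: True, y: False, v: False}
  {k: True, v: True, y: False}
  {k: True, y: True, v: False}
  {k: True, v: True, y: True}
  {v: False, y: False, k: False}


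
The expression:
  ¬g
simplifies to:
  ¬g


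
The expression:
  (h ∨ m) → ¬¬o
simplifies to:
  o ∨ (¬h ∧ ¬m)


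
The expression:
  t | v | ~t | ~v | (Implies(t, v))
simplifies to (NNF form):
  True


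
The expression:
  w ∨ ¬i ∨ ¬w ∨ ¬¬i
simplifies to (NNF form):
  True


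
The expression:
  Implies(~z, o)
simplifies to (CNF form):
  o | z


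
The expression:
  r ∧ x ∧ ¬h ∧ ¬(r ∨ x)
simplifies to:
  False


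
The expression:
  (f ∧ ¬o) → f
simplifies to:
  True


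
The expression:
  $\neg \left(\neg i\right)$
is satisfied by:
  {i: True}


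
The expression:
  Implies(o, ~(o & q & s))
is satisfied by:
  {s: False, q: False, o: False}
  {o: True, s: False, q: False}
  {q: True, s: False, o: False}
  {o: True, q: True, s: False}
  {s: True, o: False, q: False}
  {o: True, s: True, q: False}
  {q: True, s: True, o: False}


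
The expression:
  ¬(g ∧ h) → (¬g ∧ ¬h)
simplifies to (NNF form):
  (g ∧ h) ∨ (¬g ∧ ¬h)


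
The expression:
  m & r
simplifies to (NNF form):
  m & r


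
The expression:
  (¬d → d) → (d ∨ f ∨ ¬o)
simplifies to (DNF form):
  True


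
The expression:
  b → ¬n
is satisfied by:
  {n: False, b: False}
  {b: True, n: False}
  {n: True, b: False}


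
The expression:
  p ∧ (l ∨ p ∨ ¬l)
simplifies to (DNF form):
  p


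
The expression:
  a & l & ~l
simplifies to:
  False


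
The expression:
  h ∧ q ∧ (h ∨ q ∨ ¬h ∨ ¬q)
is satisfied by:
  {h: True, q: True}


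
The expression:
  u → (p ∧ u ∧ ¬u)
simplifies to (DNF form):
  ¬u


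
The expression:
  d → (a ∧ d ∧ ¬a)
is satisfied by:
  {d: False}


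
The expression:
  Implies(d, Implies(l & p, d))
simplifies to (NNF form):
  True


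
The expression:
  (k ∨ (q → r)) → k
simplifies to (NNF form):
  k ∨ (q ∧ ¬r)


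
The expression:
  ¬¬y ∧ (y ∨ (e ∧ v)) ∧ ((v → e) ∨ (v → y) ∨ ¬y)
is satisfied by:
  {y: True}


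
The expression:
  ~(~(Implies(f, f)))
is always true.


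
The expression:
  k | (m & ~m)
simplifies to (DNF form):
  k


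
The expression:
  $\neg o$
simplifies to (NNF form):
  $\neg o$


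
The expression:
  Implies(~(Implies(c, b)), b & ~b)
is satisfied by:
  {b: True, c: False}
  {c: False, b: False}
  {c: True, b: True}


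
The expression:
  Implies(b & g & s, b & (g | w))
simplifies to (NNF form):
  True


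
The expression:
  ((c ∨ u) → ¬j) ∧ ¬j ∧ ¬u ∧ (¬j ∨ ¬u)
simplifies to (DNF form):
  ¬j ∧ ¬u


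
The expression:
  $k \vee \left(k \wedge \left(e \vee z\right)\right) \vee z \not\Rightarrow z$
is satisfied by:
  {k: True}


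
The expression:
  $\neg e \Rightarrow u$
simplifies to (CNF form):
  $e \vee u$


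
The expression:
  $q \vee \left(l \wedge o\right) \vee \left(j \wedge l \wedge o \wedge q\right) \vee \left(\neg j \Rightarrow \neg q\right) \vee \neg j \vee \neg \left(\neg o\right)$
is always true.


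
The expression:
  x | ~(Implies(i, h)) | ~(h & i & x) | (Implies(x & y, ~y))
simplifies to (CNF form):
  True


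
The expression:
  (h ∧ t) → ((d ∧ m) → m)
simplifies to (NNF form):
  True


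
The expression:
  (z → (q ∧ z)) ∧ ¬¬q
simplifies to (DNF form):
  q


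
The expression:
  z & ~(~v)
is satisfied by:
  {z: True, v: True}


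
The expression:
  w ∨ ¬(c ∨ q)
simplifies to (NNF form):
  w ∨ (¬c ∧ ¬q)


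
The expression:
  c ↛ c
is never true.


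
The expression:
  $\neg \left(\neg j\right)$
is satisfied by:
  {j: True}


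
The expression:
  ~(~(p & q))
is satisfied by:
  {p: True, q: True}


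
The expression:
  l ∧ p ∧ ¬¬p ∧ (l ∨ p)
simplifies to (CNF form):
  l ∧ p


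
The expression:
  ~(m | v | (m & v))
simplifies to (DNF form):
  ~m & ~v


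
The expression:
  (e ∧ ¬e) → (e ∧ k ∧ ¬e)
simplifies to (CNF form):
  True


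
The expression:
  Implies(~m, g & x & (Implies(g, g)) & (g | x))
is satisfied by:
  {x: True, m: True, g: True}
  {x: True, m: True, g: False}
  {m: True, g: True, x: False}
  {m: True, g: False, x: False}
  {x: True, g: True, m: False}


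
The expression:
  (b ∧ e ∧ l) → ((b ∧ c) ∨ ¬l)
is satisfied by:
  {c: True, l: False, e: False, b: False}
  {c: False, l: False, e: False, b: False}
  {b: True, c: True, l: False, e: False}
  {b: True, c: False, l: False, e: False}
  {c: True, e: True, b: False, l: False}
  {e: True, b: False, l: False, c: False}
  {b: True, e: True, c: True, l: False}
  {b: True, e: True, c: False, l: False}
  {c: True, l: True, b: False, e: False}
  {l: True, b: False, e: False, c: False}
  {c: True, b: True, l: True, e: False}
  {b: True, l: True, c: False, e: False}
  {c: True, e: True, l: True, b: False}
  {e: True, l: True, b: False, c: False}
  {b: True, e: True, l: True, c: True}


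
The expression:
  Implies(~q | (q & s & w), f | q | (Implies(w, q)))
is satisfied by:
  {q: True, f: True, w: False}
  {q: True, w: False, f: False}
  {f: True, w: False, q: False}
  {f: False, w: False, q: False}
  {q: True, f: True, w: True}
  {q: True, w: True, f: False}
  {f: True, w: True, q: False}


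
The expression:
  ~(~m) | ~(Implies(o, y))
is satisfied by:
  {m: True, o: True, y: False}
  {m: True, o: False, y: False}
  {y: True, m: True, o: True}
  {y: True, m: True, o: False}
  {o: True, y: False, m: False}


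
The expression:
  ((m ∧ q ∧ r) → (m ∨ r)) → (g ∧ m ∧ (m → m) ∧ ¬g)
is never true.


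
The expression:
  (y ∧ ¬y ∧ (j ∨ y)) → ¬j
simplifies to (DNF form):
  True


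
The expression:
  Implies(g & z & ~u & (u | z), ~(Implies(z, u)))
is always true.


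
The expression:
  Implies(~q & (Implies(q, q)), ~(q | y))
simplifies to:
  q | ~y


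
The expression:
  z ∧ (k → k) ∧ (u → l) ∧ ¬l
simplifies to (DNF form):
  z ∧ ¬l ∧ ¬u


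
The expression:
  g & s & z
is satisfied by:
  {z: True, s: True, g: True}


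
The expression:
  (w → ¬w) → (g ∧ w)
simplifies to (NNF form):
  w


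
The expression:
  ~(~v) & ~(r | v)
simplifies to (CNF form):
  False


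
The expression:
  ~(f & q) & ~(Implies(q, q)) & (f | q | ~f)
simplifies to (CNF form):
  False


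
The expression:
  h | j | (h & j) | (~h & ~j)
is always true.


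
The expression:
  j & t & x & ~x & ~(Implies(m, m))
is never true.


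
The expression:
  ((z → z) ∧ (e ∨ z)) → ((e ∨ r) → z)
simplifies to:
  z ∨ ¬e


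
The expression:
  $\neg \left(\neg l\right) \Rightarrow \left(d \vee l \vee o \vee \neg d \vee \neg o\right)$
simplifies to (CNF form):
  $\text{True}$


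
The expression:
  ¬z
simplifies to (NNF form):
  ¬z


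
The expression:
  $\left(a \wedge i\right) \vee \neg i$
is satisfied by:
  {a: True, i: False}
  {i: False, a: False}
  {i: True, a: True}


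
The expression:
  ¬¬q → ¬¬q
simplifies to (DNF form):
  True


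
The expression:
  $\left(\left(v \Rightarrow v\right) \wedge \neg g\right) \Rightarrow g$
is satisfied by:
  {g: True}


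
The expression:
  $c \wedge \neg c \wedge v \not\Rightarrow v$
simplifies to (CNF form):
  $\text{False}$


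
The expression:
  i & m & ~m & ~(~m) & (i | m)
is never true.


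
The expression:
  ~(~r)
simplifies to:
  r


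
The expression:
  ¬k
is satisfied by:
  {k: False}


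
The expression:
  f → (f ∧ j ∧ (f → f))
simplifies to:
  j ∨ ¬f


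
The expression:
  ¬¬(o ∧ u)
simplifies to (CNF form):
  o ∧ u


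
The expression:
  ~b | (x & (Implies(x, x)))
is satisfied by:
  {x: True, b: False}
  {b: False, x: False}
  {b: True, x: True}


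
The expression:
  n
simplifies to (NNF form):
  n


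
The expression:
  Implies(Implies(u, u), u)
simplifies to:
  u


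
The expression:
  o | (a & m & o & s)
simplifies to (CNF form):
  o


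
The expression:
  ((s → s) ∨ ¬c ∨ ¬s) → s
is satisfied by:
  {s: True}


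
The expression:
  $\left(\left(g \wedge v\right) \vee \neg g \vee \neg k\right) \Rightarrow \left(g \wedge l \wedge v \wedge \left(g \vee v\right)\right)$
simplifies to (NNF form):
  $g \wedge \left(k \vee v\right) \wedge \left(l \vee \neg v\right)$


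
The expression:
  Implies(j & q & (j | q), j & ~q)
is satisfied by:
  {q: False, j: False}
  {j: True, q: False}
  {q: True, j: False}


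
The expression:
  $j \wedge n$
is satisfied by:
  {j: True, n: True}


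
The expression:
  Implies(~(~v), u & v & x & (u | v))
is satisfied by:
  {u: True, x: True, v: False}
  {u: True, x: False, v: False}
  {x: True, u: False, v: False}
  {u: False, x: False, v: False}
  {u: True, v: True, x: True}


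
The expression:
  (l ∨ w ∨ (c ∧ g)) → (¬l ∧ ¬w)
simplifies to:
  ¬l ∧ ¬w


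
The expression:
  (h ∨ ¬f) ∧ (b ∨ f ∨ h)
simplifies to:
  h ∨ (b ∧ ¬f)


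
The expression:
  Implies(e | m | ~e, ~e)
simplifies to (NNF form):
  ~e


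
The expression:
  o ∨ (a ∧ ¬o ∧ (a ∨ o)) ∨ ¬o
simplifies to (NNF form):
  True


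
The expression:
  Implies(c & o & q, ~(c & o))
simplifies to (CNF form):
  ~c | ~o | ~q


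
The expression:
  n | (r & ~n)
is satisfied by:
  {r: True, n: True}
  {r: True, n: False}
  {n: True, r: False}


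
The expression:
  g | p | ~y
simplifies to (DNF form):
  g | p | ~y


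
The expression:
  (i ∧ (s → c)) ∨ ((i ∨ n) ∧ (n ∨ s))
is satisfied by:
  {i: True, n: True}
  {i: True, n: False}
  {n: True, i: False}


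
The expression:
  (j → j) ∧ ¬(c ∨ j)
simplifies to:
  ¬c ∧ ¬j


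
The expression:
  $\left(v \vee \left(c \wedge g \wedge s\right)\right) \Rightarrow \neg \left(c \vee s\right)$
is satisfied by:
  {g: False, s: False, v: False, c: False}
  {g: True, s: False, v: False, c: False}
  {c: True, g: False, s: False, v: False}
  {c: True, g: True, s: False, v: False}
  {s: True, c: False, g: False, v: False}
  {s: True, g: True, c: False, v: False}
  {c: True, s: True, g: False, v: False}
  {v: True, g: False, s: False, c: False}
  {v: True, g: True, s: False, c: False}


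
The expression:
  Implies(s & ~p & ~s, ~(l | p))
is always true.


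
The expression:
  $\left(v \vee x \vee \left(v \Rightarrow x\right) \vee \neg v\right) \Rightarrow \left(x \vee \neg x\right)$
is always true.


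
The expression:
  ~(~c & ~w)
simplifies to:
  c | w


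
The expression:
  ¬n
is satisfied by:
  {n: False}


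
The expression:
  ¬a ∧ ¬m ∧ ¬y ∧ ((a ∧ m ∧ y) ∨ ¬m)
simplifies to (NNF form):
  ¬a ∧ ¬m ∧ ¬y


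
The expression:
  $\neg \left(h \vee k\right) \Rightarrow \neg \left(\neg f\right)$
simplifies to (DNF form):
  $f \vee h \vee k$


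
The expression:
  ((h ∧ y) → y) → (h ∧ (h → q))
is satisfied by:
  {h: True, q: True}


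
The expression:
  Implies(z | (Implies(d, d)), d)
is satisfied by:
  {d: True}


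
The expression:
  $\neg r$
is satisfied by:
  {r: False}


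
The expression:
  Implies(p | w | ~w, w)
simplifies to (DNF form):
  w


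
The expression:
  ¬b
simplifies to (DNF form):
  ¬b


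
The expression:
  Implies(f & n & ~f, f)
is always true.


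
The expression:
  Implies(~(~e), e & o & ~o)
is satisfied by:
  {e: False}


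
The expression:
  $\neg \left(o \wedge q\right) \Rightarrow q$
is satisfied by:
  {q: True}


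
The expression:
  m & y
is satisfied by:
  {m: True, y: True}


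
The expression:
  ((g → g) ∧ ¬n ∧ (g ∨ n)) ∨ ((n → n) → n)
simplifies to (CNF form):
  g ∨ n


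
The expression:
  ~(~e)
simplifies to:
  e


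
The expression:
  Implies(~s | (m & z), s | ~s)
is always true.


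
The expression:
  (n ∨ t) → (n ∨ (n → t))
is always true.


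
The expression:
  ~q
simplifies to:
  ~q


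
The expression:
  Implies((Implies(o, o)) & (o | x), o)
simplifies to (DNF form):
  o | ~x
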